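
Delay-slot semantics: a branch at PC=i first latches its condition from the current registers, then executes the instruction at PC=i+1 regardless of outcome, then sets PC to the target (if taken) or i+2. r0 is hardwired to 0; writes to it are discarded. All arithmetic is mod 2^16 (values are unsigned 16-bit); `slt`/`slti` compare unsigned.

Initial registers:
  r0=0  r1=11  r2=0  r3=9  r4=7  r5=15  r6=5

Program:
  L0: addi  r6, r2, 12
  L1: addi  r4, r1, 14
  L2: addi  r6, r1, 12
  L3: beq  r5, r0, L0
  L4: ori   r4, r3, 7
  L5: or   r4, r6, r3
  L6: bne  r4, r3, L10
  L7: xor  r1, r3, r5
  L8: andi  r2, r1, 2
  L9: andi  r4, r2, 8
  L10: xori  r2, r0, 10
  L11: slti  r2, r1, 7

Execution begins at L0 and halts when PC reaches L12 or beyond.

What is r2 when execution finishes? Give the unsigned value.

1

  step pc=0: addi  r6, r2, 12  regs=(0,11,0,9,7,15,12)
  step pc=1: addi  r4, r1, 14  regs=(0,11,0,9,25,15,12)
  step pc=2: addi  r6, r1, 12  regs=(0,11,0,9,25,15,23)
  step pc=3: beq  r5, r0, L0  cond=F  regs=(0,11,0,9,25,15,23)
  step pc=4: ori   r4, r3, 7  regs=(0,11,0,9,15,15,23)
  step pc=5: or   r4, r6, r3  regs=(0,11,0,9,31,15,23)
  step pc=6: bne  r4, r3, L10  cond=T  regs=(0,11,0,9,31,15,23)
  step pc=7: xor  r1, r3, r5  regs=(0,6,0,9,31,15,23)
  step pc=10: xori  r2, r0, 10  regs=(0,6,10,9,31,15,23)
  step pc=11: slti  r2, r1, 7  regs=(0,6,1,9,31,15,23)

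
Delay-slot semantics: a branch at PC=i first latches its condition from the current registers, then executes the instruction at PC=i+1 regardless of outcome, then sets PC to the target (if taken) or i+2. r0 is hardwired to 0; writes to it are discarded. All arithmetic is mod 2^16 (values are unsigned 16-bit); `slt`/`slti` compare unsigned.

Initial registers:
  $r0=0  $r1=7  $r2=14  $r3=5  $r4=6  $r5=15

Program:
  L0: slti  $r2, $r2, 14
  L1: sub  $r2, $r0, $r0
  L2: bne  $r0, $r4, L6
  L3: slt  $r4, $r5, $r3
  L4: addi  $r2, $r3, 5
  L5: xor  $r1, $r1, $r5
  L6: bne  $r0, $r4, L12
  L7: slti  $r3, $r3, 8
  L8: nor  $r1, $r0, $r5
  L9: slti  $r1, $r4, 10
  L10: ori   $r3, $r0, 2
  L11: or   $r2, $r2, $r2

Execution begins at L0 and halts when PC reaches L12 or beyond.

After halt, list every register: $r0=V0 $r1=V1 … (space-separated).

$r0=0 $r1=1 $r2=0 $r3=2 $r4=0 $r5=15

[0] slti  $r2, $r2, 14  →  {$r0:0, $r1:7, $r2:0, $r3:5, $r4:6, $r5:15}
[1] sub  $r2, $r0, $r0  →  {$r0:0, $r1:7, $r2:0, $r3:5, $r4:6, $r5:15}
[2] bne  $r0, $r4, L6  →  {$r0:0, $r1:7, $r2:0, $r3:5, $r4:6, $r5:15}  ⟨branch taken⟩
[3] slt  $r4, $r5, $r3  →  {$r0:0, $r1:7, $r2:0, $r3:5, $r4:0, $r5:15}
[6] bne  $r0, $r4, L12  →  {$r0:0, $r1:7, $r2:0, $r3:5, $r4:0, $r5:15}  ⟨branch fallthrough⟩
[7] slti  $r3, $r3, 8  →  {$r0:0, $r1:7, $r2:0, $r3:1, $r4:0, $r5:15}
[8] nor  $r1, $r0, $r5  →  {$r0:0, $r1:65520, $r2:0, $r3:1, $r4:0, $r5:15}
[9] slti  $r1, $r4, 10  →  {$r0:0, $r1:1, $r2:0, $r3:1, $r4:0, $r5:15}
[10] ori   $r3, $r0, 2  →  {$r0:0, $r1:1, $r2:0, $r3:2, $r4:0, $r5:15}
[11] or   $r2, $r2, $r2  →  {$r0:0, $r1:1, $r2:0, $r3:2, $r4:0, $r5:15}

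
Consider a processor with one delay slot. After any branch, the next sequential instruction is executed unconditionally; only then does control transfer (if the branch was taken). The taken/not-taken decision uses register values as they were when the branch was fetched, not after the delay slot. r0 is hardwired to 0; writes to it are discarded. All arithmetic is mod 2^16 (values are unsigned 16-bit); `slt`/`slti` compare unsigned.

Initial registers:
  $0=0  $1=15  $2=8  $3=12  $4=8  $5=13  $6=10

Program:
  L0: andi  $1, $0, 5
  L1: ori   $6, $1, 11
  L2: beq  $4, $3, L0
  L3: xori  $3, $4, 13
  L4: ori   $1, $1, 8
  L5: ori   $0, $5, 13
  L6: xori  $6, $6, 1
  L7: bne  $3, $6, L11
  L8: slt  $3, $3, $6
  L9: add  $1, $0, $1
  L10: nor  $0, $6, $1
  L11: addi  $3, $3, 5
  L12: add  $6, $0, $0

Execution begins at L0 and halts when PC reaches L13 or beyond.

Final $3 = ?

6

PC=0  andi  $1, $0, 5        | $0=0 $1=0 $2=8 $3=12 $4=8 $5=13 $6=10
PC=1  ori   $6, $1, 11       | $0=0 $1=0 $2=8 $3=12 $4=8 $5=13 $6=11
PC=2  beq  $4, $3, L0        | $0=0 $1=0 $2=8 $3=12 $4=8 $5=13 $6=11  [not taken]
PC=3  xori  $3, $4, 13       | $0=0 $1=0 $2=8 $3=5 $4=8 $5=13 $6=11
PC=4  ori   $1, $1, 8        | $0=0 $1=8 $2=8 $3=5 $4=8 $5=13 $6=11
PC=5  ori   $0, $5, 13       | $0=0 $1=8 $2=8 $3=5 $4=8 $5=13 $6=11
PC=6  xori  $6, $6, 1        | $0=0 $1=8 $2=8 $3=5 $4=8 $5=13 $6=10
PC=7  bne  $3, $6, L11       | $0=0 $1=8 $2=8 $3=5 $4=8 $5=13 $6=10  [TAKEN]
PC=8  slt  $3, $3, $6        | $0=0 $1=8 $2=8 $3=1 $4=8 $5=13 $6=10
PC=11 addi  $3, $3, 5        | $0=0 $1=8 $2=8 $3=6 $4=8 $5=13 $6=10
PC=12 add  $6, $0, $0        | $0=0 $1=8 $2=8 $3=6 $4=8 $5=13 $6=0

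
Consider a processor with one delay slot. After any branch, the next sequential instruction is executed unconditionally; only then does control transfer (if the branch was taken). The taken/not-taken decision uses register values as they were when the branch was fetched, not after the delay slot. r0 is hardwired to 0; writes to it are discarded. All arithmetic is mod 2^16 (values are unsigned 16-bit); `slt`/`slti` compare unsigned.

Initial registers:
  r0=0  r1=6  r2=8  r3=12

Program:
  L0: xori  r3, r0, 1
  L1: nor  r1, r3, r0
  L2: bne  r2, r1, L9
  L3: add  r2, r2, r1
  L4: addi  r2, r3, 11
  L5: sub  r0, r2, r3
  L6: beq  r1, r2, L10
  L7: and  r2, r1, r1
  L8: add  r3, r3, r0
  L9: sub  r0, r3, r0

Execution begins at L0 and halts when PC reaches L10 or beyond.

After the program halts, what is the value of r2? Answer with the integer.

#0 xori  r3, r0, 1 ; 0/6/8/1
#1 nor  r1, r3, r0 ; 0/65534/8/1
#2 bne  r2, r1, L9 ; 0/65534/8/1 ; →target
#3 add  r2, r2, r1 ; 0/65534/6/1
#9 sub  r0, r3, r0 ; 0/65534/6/1

6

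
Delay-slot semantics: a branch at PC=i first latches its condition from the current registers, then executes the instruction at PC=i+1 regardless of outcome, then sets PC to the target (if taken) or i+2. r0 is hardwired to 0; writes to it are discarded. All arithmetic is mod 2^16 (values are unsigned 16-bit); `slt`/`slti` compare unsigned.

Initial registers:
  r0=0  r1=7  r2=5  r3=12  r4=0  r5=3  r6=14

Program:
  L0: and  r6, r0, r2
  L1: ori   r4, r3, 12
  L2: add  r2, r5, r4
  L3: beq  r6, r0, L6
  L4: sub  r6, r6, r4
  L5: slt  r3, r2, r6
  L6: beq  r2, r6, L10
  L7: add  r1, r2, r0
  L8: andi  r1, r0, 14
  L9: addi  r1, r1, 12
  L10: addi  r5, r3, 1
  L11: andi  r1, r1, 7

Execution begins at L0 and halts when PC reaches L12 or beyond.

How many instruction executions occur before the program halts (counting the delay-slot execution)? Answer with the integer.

11

#0 and  r6, r0, r2 ; 0/7/5/12/0/3/0
#1 ori   r4, r3, 12 ; 0/7/5/12/12/3/0
#2 add  r2, r5, r4 ; 0/7/15/12/12/3/0
#3 beq  r6, r0, L6 ; 0/7/15/12/12/3/0 ; →target
#4 sub  r6, r6, r4 ; 0/7/15/12/12/3/65524
#6 beq  r2, r6, L10 ; 0/7/15/12/12/3/65524 ; →fallthru
#7 add  r1, r2, r0 ; 0/15/15/12/12/3/65524
#8 andi  r1, r0, 14 ; 0/0/15/12/12/3/65524
#9 addi  r1, r1, 12 ; 0/12/15/12/12/3/65524
#10 addi  r5, r3, 1 ; 0/12/15/12/12/13/65524
#11 andi  r1, r1, 7 ; 0/4/15/12/12/13/65524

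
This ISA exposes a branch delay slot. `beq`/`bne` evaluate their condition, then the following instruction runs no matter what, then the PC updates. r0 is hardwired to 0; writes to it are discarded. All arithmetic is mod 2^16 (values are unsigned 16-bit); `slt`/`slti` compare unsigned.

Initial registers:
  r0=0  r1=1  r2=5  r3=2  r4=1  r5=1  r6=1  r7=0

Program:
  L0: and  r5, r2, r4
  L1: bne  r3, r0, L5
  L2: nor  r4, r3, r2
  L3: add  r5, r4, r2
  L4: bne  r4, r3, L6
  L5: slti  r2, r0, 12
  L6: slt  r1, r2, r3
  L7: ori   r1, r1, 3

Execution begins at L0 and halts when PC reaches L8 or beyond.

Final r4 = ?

65528

[0] and  r5, r2, r4  →  {r0:0, r1:1, r2:5, r3:2, r4:1, r5:1, r6:1, r7:0}
[1] bne  r3, r0, L5  →  {r0:0, r1:1, r2:5, r3:2, r4:1, r5:1, r6:1, r7:0}  ⟨branch taken⟩
[2] nor  r4, r3, r2  →  {r0:0, r1:1, r2:5, r3:2, r4:65528, r5:1, r6:1, r7:0}
[5] slti  r2, r0, 12  →  {r0:0, r1:1, r2:1, r3:2, r4:65528, r5:1, r6:1, r7:0}
[6] slt  r1, r2, r3  →  {r0:0, r1:1, r2:1, r3:2, r4:65528, r5:1, r6:1, r7:0}
[7] ori   r1, r1, 3  →  {r0:0, r1:3, r2:1, r3:2, r4:65528, r5:1, r6:1, r7:0}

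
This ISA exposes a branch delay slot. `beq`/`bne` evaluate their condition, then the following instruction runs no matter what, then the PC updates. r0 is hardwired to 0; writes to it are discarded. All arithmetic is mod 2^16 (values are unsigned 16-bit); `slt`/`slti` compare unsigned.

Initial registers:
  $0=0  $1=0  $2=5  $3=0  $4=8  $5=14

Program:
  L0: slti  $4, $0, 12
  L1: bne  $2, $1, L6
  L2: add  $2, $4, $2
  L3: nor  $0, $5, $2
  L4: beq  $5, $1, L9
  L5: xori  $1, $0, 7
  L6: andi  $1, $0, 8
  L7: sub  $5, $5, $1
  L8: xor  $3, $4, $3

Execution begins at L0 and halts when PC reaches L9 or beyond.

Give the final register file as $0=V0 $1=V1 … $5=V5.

PC=0  slti  $4, $0, 12       | $0=0 $1=0 $2=5 $3=0 $4=1 $5=14
PC=1  bne  $2, $1, L6        | $0=0 $1=0 $2=5 $3=0 $4=1 $5=14  [TAKEN]
PC=2  add  $2, $4, $2        | $0=0 $1=0 $2=6 $3=0 $4=1 $5=14
PC=6  andi  $1, $0, 8        | $0=0 $1=0 $2=6 $3=0 $4=1 $5=14
PC=7  sub  $5, $5, $1        | $0=0 $1=0 $2=6 $3=0 $4=1 $5=14
PC=8  xor  $3, $4, $3        | $0=0 $1=0 $2=6 $3=1 $4=1 $5=14

$0=0 $1=0 $2=6 $3=1 $4=1 $5=14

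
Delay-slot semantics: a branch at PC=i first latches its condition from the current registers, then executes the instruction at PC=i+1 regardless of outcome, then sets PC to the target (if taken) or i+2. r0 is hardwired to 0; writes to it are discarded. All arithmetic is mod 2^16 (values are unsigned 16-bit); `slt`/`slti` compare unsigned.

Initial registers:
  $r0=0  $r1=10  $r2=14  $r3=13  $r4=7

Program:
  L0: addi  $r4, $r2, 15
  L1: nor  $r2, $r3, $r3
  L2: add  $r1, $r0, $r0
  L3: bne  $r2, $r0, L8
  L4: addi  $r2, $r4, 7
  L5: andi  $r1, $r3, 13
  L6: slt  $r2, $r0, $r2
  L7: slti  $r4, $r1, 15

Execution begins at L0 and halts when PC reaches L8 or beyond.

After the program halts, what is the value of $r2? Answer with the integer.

36

  step pc=0: addi  $r4, $r2, 15  regs=(0,10,14,13,29)
  step pc=1: nor  $r2, $r3, $r3  regs=(0,10,65522,13,29)
  step pc=2: add  $r1, $r0, $r0  regs=(0,0,65522,13,29)
  step pc=3: bne  $r2, $r0, L8  cond=T  regs=(0,0,65522,13,29)
  step pc=4: addi  $r2, $r4, 7  regs=(0,0,36,13,29)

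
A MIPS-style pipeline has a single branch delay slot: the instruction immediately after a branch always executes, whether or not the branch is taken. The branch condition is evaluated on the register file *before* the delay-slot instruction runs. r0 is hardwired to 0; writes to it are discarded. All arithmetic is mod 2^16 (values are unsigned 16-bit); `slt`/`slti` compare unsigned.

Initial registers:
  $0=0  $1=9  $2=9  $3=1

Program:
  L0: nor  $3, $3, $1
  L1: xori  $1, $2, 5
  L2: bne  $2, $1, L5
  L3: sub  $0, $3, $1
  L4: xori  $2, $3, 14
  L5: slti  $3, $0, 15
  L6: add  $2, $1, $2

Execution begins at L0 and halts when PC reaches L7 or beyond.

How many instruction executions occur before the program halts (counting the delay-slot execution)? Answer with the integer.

6

  step pc=0: nor  $3, $3, $1  regs=(0,9,9,65526)
  step pc=1: xori  $1, $2, 5  regs=(0,12,9,65526)
  step pc=2: bne  $2, $1, L5  cond=T  regs=(0,12,9,65526)
  step pc=3: sub  $0, $3, $1  regs=(0,12,9,65526)
  step pc=5: slti  $3, $0, 15  regs=(0,12,9,1)
  step pc=6: add  $2, $1, $2  regs=(0,12,21,1)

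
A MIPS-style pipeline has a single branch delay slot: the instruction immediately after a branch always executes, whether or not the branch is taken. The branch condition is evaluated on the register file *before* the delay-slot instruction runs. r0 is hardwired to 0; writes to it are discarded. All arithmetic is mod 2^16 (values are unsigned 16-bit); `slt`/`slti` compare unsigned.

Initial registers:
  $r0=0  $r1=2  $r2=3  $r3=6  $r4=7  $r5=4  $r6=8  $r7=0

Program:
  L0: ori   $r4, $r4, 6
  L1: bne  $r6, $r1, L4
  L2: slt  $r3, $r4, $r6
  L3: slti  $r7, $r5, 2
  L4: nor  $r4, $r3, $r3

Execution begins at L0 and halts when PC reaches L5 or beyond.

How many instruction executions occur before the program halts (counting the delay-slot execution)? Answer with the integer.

4

#0 ori   $r4, $r4, 6 ; 0/2/3/6/7/4/8/0
#1 bne  $r6, $r1, L4 ; 0/2/3/6/7/4/8/0 ; →target
#2 slt  $r3, $r4, $r6 ; 0/2/3/1/7/4/8/0
#4 nor  $r4, $r3, $r3 ; 0/2/3/1/65534/4/8/0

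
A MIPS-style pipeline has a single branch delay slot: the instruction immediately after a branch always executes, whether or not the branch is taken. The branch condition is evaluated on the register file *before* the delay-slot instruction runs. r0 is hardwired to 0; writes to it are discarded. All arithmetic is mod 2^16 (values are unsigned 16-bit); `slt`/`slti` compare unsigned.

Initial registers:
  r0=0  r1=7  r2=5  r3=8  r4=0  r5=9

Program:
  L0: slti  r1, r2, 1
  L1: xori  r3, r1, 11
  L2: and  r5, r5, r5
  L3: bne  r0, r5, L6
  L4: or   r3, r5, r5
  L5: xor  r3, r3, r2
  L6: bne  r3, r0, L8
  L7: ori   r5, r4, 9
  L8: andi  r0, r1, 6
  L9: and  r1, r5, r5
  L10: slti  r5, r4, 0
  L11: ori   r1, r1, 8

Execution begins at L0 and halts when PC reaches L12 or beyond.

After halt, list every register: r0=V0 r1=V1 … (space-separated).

#0 slti  r1, r2, 1 ; 0/0/5/8/0/9
#1 xori  r3, r1, 11 ; 0/0/5/11/0/9
#2 and  r5, r5, r5 ; 0/0/5/11/0/9
#3 bne  r0, r5, L6 ; 0/0/5/11/0/9 ; →target
#4 or   r3, r5, r5 ; 0/0/5/9/0/9
#6 bne  r3, r0, L8 ; 0/0/5/9/0/9 ; →target
#7 ori   r5, r4, 9 ; 0/0/5/9/0/9
#8 andi  r0, r1, 6 ; 0/0/5/9/0/9
#9 and  r1, r5, r5 ; 0/9/5/9/0/9
#10 slti  r5, r4, 0 ; 0/9/5/9/0/0
#11 ori   r1, r1, 8 ; 0/9/5/9/0/0

r0=0 r1=9 r2=5 r3=9 r4=0 r5=0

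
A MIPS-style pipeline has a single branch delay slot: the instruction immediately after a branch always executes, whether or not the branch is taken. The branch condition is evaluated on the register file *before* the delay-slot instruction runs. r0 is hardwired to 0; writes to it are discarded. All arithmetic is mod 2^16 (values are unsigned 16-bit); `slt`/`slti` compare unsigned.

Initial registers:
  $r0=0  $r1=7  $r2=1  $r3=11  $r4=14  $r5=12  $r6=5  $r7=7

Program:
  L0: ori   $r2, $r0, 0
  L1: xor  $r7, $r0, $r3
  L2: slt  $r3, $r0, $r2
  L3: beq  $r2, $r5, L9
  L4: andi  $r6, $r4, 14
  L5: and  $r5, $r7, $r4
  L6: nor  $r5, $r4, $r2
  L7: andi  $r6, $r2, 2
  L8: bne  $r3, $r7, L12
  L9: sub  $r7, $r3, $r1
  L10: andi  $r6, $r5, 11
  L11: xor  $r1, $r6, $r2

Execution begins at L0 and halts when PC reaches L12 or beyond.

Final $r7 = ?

PC=0  ori   $r2, $r0, 0      | $r0=0 $r1=7 $r2=0 $r3=11 $r4=14 $r5=12 $r6=5 $r7=7
PC=1  xor  $r7, $r0, $r3     | $r0=0 $r1=7 $r2=0 $r3=11 $r4=14 $r5=12 $r6=5 $r7=11
PC=2  slt  $r3, $r0, $r2     | $r0=0 $r1=7 $r2=0 $r3=0 $r4=14 $r5=12 $r6=5 $r7=11
PC=3  beq  $r2, $r5, L9      | $r0=0 $r1=7 $r2=0 $r3=0 $r4=14 $r5=12 $r6=5 $r7=11  [not taken]
PC=4  andi  $r6, $r4, 14     | $r0=0 $r1=7 $r2=0 $r3=0 $r4=14 $r5=12 $r6=14 $r7=11
PC=5  and  $r5, $r7, $r4     | $r0=0 $r1=7 $r2=0 $r3=0 $r4=14 $r5=10 $r6=14 $r7=11
PC=6  nor  $r5, $r4, $r2     | $r0=0 $r1=7 $r2=0 $r3=0 $r4=14 $r5=65521 $r6=14 $r7=11
PC=7  andi  $r6, $r2, 2      | $r0=0 $r1=7 $r2=0 $r3=0 $r4=14 $r5=65521 $r6=0 $r7=11
PC=8  bne  $r3, $r7, L12     | $r0=0 $r1=7 $r2=0 $r3=0 $r4=14 $r5=65521 $r6=0 $r7=11  [TAKEN]
PC=9  sub  $r7, $r3, $r1     | $r0=0 $r1=7 $r2=0 $r3=0 $r4=14 $r5=65521 $r6=0 $r7=65529

65529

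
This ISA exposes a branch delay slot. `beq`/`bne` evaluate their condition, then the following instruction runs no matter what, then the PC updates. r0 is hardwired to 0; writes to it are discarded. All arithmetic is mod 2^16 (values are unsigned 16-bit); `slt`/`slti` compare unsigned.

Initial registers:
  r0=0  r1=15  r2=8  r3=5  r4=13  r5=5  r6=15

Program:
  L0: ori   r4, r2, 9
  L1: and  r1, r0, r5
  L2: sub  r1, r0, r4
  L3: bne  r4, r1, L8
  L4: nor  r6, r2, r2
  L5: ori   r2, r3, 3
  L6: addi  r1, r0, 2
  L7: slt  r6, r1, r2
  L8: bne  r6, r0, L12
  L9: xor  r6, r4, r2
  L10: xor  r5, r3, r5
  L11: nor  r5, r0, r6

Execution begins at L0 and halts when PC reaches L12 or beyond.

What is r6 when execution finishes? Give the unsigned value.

#0 ori   r4, r2, 9 ; 0/15/8/5/9/5/15
#1 and  r1, r0, r5 ; 0/0/8/5/9/5/15
#2 sub  r1, r0, r4 ; 0/65527/8/5/9/5/15
#3 bne  r4, r1, L8 ; 0/65527/8/5/9/5/15 ; →target
#4 nor  r6, r2, r2 ; 0/65527/8/5/9/5/65527
#8 bne  r6, r0, L12 ; 0/65527/8/5/9/5/65527 ; →target
#9 xor  r6, r4, r2 ; 0/65527/8/5/9/5/1

1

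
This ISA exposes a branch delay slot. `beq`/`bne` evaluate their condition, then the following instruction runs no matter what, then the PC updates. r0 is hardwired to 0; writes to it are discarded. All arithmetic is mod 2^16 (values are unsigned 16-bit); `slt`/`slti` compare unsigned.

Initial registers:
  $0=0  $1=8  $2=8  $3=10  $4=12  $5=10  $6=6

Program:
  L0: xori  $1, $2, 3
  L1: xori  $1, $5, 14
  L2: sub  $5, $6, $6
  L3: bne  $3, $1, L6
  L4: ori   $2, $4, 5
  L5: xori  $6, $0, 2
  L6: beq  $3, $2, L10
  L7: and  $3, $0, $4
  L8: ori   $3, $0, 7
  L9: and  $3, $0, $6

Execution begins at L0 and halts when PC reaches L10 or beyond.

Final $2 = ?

PC=0  xori  $1, $2, 3        | $0=0 $1=11 $2=8 $3=10 $4=12 $5=10 $6=6
PC=1  xori  $1, $5, 14       | $0=0 $1=4 $2=8 $3=10 $4=12 $5=10 $6=6
PC=2  sub  $5, $6, $6        | $0=0 $1=4 $2=8 $3=10 $4=12 $5=0 $6=6
PC=3  bne  $3, $1, L6        | $0=0 $1=4 $2=8 $3=10 $4=12 $5=0 $6=6  [TAKEN]
PC=4  ori   $2, $4, 5        | $0=0 $1=4 $2=13 $3=10 $4=12 $5=0 $6=6
PC=6  beq  $3, $2, L10       | $0=0 $1=4 $2=13 $3=10 $4=12 $5=0 $6=6  [not taken]
PC=7  and  $3, $0, $4        | $0=0 $1=4 $2=13 $3=0 $4=12 $5=0 $6=6
PC=8  ori   $3, $0, 7        | $0=0 $1=4 $2=13 $3=7 $4=12 $5=0 $6=6
PC=9  and  $3, $0, $6        | $0=0 $1=4 $2=13 $3=0 $4=12 $5=0 $6=6

13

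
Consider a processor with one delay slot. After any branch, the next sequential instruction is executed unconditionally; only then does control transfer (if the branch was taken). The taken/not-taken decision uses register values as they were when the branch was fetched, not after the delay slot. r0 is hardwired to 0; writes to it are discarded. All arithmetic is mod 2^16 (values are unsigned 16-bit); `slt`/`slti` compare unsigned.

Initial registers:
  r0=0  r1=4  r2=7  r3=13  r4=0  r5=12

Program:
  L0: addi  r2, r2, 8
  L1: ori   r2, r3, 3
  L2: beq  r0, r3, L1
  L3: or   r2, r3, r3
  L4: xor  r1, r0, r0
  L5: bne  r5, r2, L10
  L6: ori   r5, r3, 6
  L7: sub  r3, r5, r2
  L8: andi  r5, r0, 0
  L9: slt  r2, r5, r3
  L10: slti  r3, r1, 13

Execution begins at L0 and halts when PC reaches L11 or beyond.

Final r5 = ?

15

#0 addi  r2, r2, 8 ; 0/4/15/13/0/12
#1 ori   r2, r3, 3 ; 0/4/15/13/0/12
#2 beq  r0, r3, L1 ; 0/4/15/13/0/12 ; →fallthru
#3 or   r2, r3, r3 ; 0/4/13/13/0/12
#4 xor  r1, r0, r0 ; 0/0/13/13/0/12
#5 bne  r5, r2, L10 ; 0/0/13/13/0/12 ; →target
#6 ori   r5, r3, 6 ; 0/0/13/13/0/15
#10 slti  r3, r1, 13 ; 0/0/13/1/0/15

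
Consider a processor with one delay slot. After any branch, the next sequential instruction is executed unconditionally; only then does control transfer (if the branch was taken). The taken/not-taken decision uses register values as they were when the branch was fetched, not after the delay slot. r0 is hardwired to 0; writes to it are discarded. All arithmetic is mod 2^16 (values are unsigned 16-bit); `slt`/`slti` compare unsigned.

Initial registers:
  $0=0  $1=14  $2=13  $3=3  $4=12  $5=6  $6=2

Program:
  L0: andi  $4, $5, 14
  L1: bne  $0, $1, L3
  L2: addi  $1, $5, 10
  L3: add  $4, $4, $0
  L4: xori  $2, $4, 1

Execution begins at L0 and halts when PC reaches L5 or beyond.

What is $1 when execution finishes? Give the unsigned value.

  step pc=0: andi  $4, $5, 14  regs=(0,14,13,3,6,6,2)
  step pc=1: bne  $0, $1, L3  cond=T  regs=(0,14,13,3,6,6,2)
  step pc=2: addi  $1, $5, 10  regs=(0,16,13,3,6,6,2)
  step pc=3: add  $4, $4, $0  regs=(0,16,13,3,6,6,2)
  step pc=4: xori  $2, $4, 1  regs=(0,16,7,3,6,6,2)

16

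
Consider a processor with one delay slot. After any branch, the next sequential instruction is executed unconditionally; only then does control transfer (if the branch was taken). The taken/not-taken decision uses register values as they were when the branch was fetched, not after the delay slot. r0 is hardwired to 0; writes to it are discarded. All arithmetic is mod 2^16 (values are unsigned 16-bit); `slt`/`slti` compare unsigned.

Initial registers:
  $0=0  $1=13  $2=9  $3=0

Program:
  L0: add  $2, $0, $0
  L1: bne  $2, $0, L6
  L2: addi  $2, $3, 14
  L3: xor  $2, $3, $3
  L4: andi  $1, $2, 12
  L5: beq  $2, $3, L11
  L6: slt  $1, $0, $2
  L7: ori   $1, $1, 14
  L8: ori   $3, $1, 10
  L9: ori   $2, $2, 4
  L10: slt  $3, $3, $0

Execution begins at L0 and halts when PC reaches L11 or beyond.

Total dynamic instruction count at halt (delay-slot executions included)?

7

PC=0  add  $2, $0, $0        | $0=0 $1=13 $2=0 $3=0
PC=1  bne  $2, $0, L6        | $0=0 $1=13 $2=0 $3=0  [not taken]
PC=2  addi  $2, $3, 14       | $0=0 $1=13 $2=14 $3=0
PC=3  xor  $2, $3, $3        | $0=0 $1=13 $2=0 $3=0
PC=4  andi  $1, $2, 12       | $0=0 $1=0 $2=0 $3=0
PC=5  beq  $2, $3, L11       | $0=0 $1=0 $2=0 $3=0  [TAKEN]
PC=6  slt  $1, $0, $2        | $0=0 $1=0 $2=0 $3=0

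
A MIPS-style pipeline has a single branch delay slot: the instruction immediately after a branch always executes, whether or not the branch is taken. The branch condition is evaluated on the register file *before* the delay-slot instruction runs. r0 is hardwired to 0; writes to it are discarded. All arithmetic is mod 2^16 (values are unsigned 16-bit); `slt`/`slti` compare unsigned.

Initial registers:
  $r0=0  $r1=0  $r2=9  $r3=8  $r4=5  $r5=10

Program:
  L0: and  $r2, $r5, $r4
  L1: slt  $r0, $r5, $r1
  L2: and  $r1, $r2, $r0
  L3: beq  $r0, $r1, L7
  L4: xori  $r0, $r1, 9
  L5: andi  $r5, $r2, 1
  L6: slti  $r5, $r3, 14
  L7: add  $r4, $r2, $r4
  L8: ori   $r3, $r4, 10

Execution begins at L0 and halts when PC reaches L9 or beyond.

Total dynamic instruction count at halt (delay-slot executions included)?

7

  step pc=0: and  $r2, $r5, $r4  regs=(0,0,0,8,5,10)
  step pc=1: slt  $r0, $r5, $r1  regs=(0,0,0,8,5,10)
  step pc=2: and  $r1, $r2, $r0  regs=(0,0,0,8,5,10)
  step pc=3: beq  $r0, $r1, L7  cond=T  regs=(0,0,0,8,5,10)
  step pc=4: xori  $r0, $r1, 9  regs=(0,0,0,8,5,10)
  step pc=7: add  $r4, $r2, $r4  regs=(0,0,0,8,5,10)
  step pc=8: ori   $r3, $r4, 10  regs=(0,0,0,15,5,10)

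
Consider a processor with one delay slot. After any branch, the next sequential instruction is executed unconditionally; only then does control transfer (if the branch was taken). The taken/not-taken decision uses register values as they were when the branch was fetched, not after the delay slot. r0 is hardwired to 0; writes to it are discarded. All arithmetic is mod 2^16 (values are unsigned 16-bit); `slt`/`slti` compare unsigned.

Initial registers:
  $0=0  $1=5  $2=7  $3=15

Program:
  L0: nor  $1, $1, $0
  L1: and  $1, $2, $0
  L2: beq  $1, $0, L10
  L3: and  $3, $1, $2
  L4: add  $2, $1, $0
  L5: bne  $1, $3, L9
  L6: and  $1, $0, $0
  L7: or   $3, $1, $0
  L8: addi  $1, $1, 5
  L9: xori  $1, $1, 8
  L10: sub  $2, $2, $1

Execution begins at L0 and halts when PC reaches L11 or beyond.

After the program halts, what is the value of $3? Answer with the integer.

0

  step pc=0: nor  $1, $1, $0  regs=(0,65530,7,15)
  step pc=1: and  $1, $2, $0  regs=(0,0,7,15)
  step pc=2: beq  $1, $0, L10  cond=T  regs=(0,0,7,15)
  step pc=3: and  $3, $1, $2  regs=(0,0,7,0)
  step pc=10: sub  $2, $2, $1  regs=(0,0,7,0)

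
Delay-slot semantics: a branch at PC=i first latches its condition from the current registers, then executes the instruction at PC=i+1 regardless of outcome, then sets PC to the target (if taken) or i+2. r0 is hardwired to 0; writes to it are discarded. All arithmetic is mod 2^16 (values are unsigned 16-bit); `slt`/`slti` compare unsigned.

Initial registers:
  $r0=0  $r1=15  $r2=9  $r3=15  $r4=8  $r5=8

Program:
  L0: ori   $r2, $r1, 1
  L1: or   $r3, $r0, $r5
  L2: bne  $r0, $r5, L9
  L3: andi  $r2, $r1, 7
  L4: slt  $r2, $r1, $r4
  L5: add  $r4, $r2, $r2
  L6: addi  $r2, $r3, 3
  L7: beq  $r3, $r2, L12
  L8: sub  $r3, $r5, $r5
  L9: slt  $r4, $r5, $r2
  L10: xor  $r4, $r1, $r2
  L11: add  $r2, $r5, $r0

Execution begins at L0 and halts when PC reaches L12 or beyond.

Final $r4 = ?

8

[0] ori   $r2, $r1, 1  →  {$r0:0, $r1:15, $r2:15, $r3:15, $r4:8, $r5:8}
[1] or   $r3, $r0, $r5  →  {$r0:0, $r1:15, $r2:15, $r3:8, $r4:8, $r5:8}
[2] bne  $r0, $r5, L9  →  {$r0:0, $r1:15, $r2:15, $r3:8, $r4:8, $r5:8}  ⟨branch taken⟩
[3] andi  $r2, $r1, 7  →  {$r0:0, $r1:15, $r2:7, $r3:8, $r4:8, $r5:8}
[9] slt  $r4, $r5, $r2  →  {$r0:0, $r1:15, $r2:7, $r3:8, $r4:0, $r5:8}
[10] xor  $r4, $r1, $r2  →  {$r0:0, $r1:15, $r2:7, $r3:8, $r4:8, $r5:8}
[11] add  $r2, $r5, $r0  →  {$r0:0, $r1:15, $r2:8, $r3:8, $r4:8, $r5:8}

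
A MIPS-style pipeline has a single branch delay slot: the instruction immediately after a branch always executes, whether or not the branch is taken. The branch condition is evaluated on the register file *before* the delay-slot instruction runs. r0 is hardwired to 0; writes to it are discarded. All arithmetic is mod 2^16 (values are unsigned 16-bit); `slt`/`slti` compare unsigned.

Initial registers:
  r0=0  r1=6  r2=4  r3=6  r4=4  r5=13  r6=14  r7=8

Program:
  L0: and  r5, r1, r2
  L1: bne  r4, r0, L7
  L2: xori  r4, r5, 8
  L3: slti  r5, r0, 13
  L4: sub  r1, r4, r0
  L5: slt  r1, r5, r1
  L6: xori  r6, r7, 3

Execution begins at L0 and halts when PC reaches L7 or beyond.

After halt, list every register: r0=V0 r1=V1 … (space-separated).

PC=0  and  r5, r1, r2        | r0=0 r1=6 r2=4 r3=6 r4=4 r5=4 r6=14 r7=8
PC=1  bne  r4, r0, L7        | r0=0 r1=6 r2=4 r3=6 r4=4 r5=4 r6=14 r7=8  [TAKEN]
PC=2  xori  r4, r5, 8        | r0=0 r1=6 r2=4 r3=6 r4=12 r5=4 r6=14 r7=8

r0=0 r1=6 r2=4 r3=6 r4=12 r5=4 r6=14 r7=8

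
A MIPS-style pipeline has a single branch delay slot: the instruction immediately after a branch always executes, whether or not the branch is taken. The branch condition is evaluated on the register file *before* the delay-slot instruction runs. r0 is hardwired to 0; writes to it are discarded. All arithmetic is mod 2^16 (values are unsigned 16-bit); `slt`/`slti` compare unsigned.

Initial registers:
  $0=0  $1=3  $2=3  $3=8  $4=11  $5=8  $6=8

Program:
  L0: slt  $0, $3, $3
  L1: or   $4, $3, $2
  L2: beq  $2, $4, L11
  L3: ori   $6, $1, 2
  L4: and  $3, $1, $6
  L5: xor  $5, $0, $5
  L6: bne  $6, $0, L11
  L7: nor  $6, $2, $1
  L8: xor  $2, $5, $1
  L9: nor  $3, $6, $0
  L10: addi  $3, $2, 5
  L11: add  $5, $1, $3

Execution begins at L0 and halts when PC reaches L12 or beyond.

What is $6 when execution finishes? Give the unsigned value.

PC=0  slt  $0, $3, $3        | $0=0 $1=3 $2=3 $3=8 $4=11 $5=8 $6=8
PC=1  or   $4, $3, $2        | $0=0 $1=3 $2=3 $3=8 $4=11 $5=8 $6=8
PC=2  beq  $2, $4, L11       | $0=0 $1=3 $2=3 $3=8 $4=11 $5=8 $6=8  [not taken]
PC=3  ori   $6, $1, 2        | $0=0 $1=3 $2=3 $3=8 $4=11 $5=8 $6=3
PC=4  and  $3, $1, $6        | $0=0 $1=3 $2=3 $3=3 $4=11 $5=8 $6=3
PC=5  xor  $5, $0, $5        | $0=0 $1=3 $2=3 $3=3 $4=11 $5=8 $6=3
PC=6  bne  $6, $0, L11       | $0=0 $1=3 $2=3 $3=3 $4=11 $5=8 $6=3  [TAKEN]
PC=7  nor  $6, $2, $1        | $0=0 $1=3 $2=3 $3=3 $4=11 $5=8 $6=65532
PC=11 add  $5, $1, $3        | $0=0 $1=3 $2=3 $3=3 $4=11 $5=6 $6=65532

65532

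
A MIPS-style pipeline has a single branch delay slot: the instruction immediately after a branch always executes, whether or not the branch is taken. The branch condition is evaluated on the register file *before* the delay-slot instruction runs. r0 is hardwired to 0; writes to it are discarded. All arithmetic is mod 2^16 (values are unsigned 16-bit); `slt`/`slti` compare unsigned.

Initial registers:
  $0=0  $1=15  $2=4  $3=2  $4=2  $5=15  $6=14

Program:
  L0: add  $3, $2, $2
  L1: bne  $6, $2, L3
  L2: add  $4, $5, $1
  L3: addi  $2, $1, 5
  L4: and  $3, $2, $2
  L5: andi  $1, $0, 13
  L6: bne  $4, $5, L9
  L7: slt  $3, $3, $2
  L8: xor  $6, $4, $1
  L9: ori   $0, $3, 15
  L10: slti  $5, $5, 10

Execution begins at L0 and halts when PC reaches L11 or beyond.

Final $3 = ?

PC=0  add  $3, $2, $2        | $0=0 $1=15 $2=4 $3=8 $4=2 $5=15 $6=14
PC=1  bne  $6, $2, L3        | $0=0 $1=15 $2=4 $3=8 $4=2 $5=15 $6=14  [TAKEN]
PC=2  add  $4, $5, $1        | $0=0 $1=15 $2=4 $3=8 $4=30 $5=15 $6=14
PC=3  addi  $2, $1, 5        | $0=0 $1=15 $2=20 $3=8 $4=30 $5=15 $6=14
PC=4  and  $3, $2, $2        | $0=0 $1=15 $2=20 $3=20 $4=30 $5=15 $6=14
PC=5  andi  $1, $0, 13       | $0=0 $1=0 $2=20 $3=20 $4=30 $5=15 $6=14
PC=6  bne  $4, $5, L9        | $0=0 $1=0 $2=20 $3=20 $4=30 $5=15 $6=14  [TAKEN]
PC=7  slt  $3, $3, $2        | $0=0 $1=0 $2=20 $3=0 $4=30 $5=15 $6=14
PC=9  ori   $0, $3, 15       | $0=0 $1=0 $2=20 $3=0 $4=30 $5=15 $6=14
PC=10 slti  $5, $5, 10       | $0=0 $1=0 $2=20 $3=0 $4=30 $5=0 $6=14

0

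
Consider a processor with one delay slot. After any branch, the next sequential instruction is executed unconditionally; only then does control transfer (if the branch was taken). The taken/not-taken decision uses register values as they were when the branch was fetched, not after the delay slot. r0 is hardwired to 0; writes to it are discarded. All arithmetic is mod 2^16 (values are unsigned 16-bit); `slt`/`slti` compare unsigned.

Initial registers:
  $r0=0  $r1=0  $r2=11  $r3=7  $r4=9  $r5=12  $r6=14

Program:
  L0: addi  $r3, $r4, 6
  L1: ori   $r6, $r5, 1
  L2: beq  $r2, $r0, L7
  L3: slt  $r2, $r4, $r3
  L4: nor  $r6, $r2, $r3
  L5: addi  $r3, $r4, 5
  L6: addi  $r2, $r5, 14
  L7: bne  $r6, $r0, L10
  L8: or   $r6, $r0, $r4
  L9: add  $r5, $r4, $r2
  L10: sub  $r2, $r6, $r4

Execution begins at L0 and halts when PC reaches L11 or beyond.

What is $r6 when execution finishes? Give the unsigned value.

PC=0  addi  $r3, $r4, 6      | $r0=0 $r1=0 $r2=11 $r3=15 $r4=9 $r5=12 $r6=14
PC=1  ori   $r6, $r5, 1      | $r0=0 $r1=0 $r2=11 $r3=15 $r4=9 $r5=12 $r6=13
PC=2  beq  $r2, $r0, L7      | $r0=0 $r1=0 $r2=11 $r3=15 $r4=9 $r5=12 $r6=13  [not taken]
PC=3  slt  $r2, $r4, $r3     | $r0=0 $r1=0 $r2=1 $r3=15 $r4=9 $r5=12 $r6=13
PC=4  nor  $r6, $r2, $r3     | $r0=0 $r1=0 $r2=1 $r3=15 $r4=9 $r5=12 $r6=65520
PC=5  addi  $r3, $r4, 5      | $r0=0 $r1=0 $r2=1 $r3=14 $r4=9 $r5=12 $r6=65520
PC=6  addi  $r2, $r5, 14     | $r0=0 $r1=0 $r2=26 $r3=14 $r4=9 $r5=12 $r6=65520
PC=7  bne  $r6, $r0, L10     | $r0=0 $r1=0 $r2=26 $r3=14 $r4=9 $r5=12 $r6=65520  [TAKEN]
PC=8  or   $r6, $r0, $r4     | $r0=0 $r1=0 $r2=26 $r3=14 $r4=9 $r5=12 $r6=9
PC=10 sub  $r2, $r6, $r4     | $r0=0 $r1=0 $r2=0 $r3=14 $r4=9 $r5=12 $r6=9

9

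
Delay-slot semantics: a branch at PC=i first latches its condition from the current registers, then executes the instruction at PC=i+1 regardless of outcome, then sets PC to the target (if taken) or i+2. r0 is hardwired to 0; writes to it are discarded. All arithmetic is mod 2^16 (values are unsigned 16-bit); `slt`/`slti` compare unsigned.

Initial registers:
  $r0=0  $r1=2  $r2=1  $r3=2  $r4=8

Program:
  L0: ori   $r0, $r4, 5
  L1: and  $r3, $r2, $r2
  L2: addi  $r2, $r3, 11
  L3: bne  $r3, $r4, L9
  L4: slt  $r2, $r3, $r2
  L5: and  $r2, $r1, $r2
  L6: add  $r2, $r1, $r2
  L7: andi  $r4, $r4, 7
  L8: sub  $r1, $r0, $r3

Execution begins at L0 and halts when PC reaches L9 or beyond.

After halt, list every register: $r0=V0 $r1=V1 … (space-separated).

  step pc=0: ori   $r0, $r4, 5  regs=(0,2,1,2,8)
  step pc=1: and  $r3, $r2, $r2  regs=(0,2,1,1,8)
  step pc=2: addi  $r2, $r3, 11  regs=(0,2,12,1,8)
  step pc=3: bne  $r3, $r4, L9  cond=T  regs=(0,2,12,1,8)
  step pc=4: slt  $r2, $r3, $r2  regs=(0,2,1,1,8)

$r0=0 $r1=2 $r2=1 $r3=1 $r4=8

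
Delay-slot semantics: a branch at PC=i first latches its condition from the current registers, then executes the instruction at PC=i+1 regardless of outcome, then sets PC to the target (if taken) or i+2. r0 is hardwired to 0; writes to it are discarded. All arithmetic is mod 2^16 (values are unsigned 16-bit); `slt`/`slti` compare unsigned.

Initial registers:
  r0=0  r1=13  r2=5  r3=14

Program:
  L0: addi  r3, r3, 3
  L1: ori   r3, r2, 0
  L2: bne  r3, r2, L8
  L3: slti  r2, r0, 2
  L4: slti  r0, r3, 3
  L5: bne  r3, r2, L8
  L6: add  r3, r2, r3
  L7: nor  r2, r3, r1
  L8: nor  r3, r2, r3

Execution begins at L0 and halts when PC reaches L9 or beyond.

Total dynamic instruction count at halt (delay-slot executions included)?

[0] addi  r3, r3, 3  →  {r0:0, r1:13, r2:5, r3:17}
[1] ori   r3, r2, 0  →  {r0:0, r1:13, r2:5, r3:5}
[2] bne  r3, r2, L8  →  {r0:0, r1:13, r2:5, r3:5}  ⟨branch fallthrough⟩
[3] slti  r2, r0, 2  →  {r0:0, r1:13, r2:1, r3:5}
[4] slti  r0, r3, 3  →  {r0:0, r1:13, r2:1, r3:5}
[5] bne  r3, r2, L8  →  {r0:0, r1:13, r2:1, r3:5}  ⟨branch taken⟩
[6] add  r3, r2, r3  →  {r0:0, r1:13, r2:1, r3:6}
[8] nor  r3, r2, r3  →  {r0:0, r1:13, r2:1, r3:65528}

8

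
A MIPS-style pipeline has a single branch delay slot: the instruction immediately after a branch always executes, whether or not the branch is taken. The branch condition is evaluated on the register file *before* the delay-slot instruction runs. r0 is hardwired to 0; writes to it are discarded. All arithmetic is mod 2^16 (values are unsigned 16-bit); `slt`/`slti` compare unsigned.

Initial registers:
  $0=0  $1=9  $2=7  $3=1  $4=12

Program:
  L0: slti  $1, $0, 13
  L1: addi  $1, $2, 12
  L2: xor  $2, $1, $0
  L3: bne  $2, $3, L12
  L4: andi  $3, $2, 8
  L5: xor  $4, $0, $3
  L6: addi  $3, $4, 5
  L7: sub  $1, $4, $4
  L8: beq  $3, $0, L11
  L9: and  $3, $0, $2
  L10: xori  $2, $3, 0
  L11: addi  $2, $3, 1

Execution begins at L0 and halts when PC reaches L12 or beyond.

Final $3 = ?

0

[0] slti  $1, $0, 13  →  {$0:0, $1:1, $2:7, $3:1, $4:12}
[1] addi  $1, $2, 12  →  {$0:0, $1:19, $2:7, $3:1, $4:12}
[2] xor  $2, $1, $0  →  {$0:0, $1:19, $2:19, $3:1, $4:12}
[3] bne  $2, $3, L12  →  {$0:0, $1:19, $2:19, $3:1, $4:12}  ⟨branch taken⟩
[4] andi  $3, $2, 8  →  {$0:0, $1:19, $2:19, $3:0, $4:12}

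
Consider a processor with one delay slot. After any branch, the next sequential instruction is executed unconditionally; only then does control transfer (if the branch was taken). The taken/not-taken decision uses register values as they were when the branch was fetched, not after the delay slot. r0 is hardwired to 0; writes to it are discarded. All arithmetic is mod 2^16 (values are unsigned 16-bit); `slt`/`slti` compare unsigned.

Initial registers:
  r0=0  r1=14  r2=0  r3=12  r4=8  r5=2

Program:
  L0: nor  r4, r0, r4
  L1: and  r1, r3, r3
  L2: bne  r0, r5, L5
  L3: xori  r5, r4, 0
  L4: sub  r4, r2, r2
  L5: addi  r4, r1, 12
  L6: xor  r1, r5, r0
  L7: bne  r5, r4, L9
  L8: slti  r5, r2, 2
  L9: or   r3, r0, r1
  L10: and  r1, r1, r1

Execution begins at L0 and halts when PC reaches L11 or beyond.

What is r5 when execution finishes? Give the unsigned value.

PC=0  nor  r4, r0, r4        | r0=0 r1=14 r2=0 r3=12 r4=65527 r5=2
PC=1  and  r1, r3, r3        | r0=0 r1=12 r2=0 r3=12 r4=65527 r5=2
PC=2  bne  r0, r5, L5        | r0=0 r1=12 r2=0 r3=12 r4=65527 r5=2  [TAKEN]
PC=3  xori  r5, r4, 0        | r0=0 r1=12 r2=0 r3=12 r4=65527 r5=65527
PC=5  addi  r4, r1, 12       | r0=0 r1=12 r2=0 r3=12 r4=24 r5=65527
PC=6  xor  r1, r5, r0        | r0=0 r1=65527 r2=0 r3=12 r4=24 r5=65527
PC=7  bne  r5, r4, L9        | r0=0 r1=65527 r2=0 r3=12 r4=24 r5=65527  [TAKEN]
PC=8  slti  r5, r2, 2        | r0=0 r1=65527 r2=0 r3=12 r4=24 r5=1
PC=9  or   r3, r0, r1        | r0=0 r1=65527 r2=0 r3=65527 r4=24 r5=1
PC=10 and  r1, r1, r1        | r0=0 r1=65527 r2=0 r3=65527 r4=24 r5=1

1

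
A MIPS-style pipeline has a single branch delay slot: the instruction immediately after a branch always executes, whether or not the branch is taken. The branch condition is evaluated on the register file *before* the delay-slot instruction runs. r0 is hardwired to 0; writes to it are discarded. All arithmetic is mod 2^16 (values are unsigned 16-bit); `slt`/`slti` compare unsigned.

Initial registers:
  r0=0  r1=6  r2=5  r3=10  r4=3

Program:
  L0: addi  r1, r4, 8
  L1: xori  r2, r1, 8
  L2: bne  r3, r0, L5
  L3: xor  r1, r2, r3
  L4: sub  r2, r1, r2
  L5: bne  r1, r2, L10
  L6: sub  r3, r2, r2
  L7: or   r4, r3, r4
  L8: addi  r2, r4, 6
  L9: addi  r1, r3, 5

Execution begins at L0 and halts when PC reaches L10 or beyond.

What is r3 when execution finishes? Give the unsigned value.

PC=0  addi  r1, r4, 8        | r0=0 r1=11 r2=5 r3=10 r4=3
PC=1  xori  r2, r1, 8        | r0=0 r1=11 r2=3 r3=10 r4=3
PC=2  bne  r3, r0, L5        | r0=0 r1=11 r2=3 r3=10 r4=3  [TAKEN]
PC=3  xor  r1, r2, r3        | r0=0 r1=9 r2=3 r3=10 r4=3
PC=5  bne  r1, r2, L10       | r0=0 r1=9 r2=3 r3=10 r4=3  [TAKEN]
PC=6  sub  r3, r2, r2        | r0=0 r1=9 r2=3 r3=0 r4=3

0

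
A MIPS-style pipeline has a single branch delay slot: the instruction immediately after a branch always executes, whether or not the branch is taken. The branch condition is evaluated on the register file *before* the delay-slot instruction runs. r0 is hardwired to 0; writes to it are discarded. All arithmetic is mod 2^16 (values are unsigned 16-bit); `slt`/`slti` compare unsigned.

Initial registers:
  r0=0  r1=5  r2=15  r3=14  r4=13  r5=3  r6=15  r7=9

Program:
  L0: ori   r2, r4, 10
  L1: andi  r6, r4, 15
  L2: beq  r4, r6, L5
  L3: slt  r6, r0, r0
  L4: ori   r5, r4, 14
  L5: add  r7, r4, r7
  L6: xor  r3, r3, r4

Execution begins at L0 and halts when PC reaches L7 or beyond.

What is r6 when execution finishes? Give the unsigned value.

[0] ori   r2, r4, 10  →  {r0:0, r1:5, r2:15, r3:14, r4:13, r5:3, r6:15, r7:9}
[1] andi  r6, r4, 15  →  {r0:0, r1:5, r2:15, r3:14, r4:13, r5:3, r6:13, r7:9}
[2] beq  r4, r6, L5  →  {r0:0, r1:5, r2:15, r3:14, r4:13, r5:3, r6:13, r7:9}  ⟨branch taken⟩
[3] slt  r6, r0, r0  →  {r0:0, r1:5, r2:15, r3:14, r4:13, r5:3, r6:0, r7:9}
[5] add  r7, r4, r7  →  {r0:0, r1:5, r2:15, r3:14, r4:13, r5:3, r6:0, r7:22}
[6] xor  r3, r3, r4  →  {r0:0, r1:5, r2:15, r3:3, r4:13, r5:3, r6:0, r7:22}

0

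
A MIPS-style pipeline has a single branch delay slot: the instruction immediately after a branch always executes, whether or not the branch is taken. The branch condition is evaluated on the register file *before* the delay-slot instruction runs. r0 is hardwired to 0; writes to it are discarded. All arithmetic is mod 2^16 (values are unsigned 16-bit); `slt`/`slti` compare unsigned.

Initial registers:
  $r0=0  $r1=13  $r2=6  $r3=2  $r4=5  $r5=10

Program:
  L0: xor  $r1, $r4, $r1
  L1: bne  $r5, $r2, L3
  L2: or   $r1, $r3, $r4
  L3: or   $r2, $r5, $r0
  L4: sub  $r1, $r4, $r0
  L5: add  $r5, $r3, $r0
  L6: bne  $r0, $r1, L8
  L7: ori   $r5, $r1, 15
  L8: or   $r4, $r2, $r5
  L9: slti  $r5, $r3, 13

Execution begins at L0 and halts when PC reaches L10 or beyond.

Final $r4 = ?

#0 xor  $r1, $r4, $r1 ; 0/8/6/2/5/10
#1 bne  $r5, $r2, L3 ; 0/8/6/2/5/10 ; →target
#2 or   $r1, $r3, $r4 ; 0/7/6/2/5/10
#3 or   $r2, $r5, $r0 ; 0/7/10/2/5/10
#4 sub  $r1, $r4, $r0 ; 0/5/10/2/5/10
#5 add  $r5, $r3, $r0 ; 0/5/10/2/5/2
#6 bne  $r0, $r1, L8 ; 0/5/10/2/5/2 ; →target
#7 ori   $r5, $r1, 15 ; 0/5/10/2/5/15
#8 or   $r4, $r2, $r5 ; 0/5/10/2/15/15
#9 slti  $r5, $r3, 13 ; 0/5/10/2/15/1

15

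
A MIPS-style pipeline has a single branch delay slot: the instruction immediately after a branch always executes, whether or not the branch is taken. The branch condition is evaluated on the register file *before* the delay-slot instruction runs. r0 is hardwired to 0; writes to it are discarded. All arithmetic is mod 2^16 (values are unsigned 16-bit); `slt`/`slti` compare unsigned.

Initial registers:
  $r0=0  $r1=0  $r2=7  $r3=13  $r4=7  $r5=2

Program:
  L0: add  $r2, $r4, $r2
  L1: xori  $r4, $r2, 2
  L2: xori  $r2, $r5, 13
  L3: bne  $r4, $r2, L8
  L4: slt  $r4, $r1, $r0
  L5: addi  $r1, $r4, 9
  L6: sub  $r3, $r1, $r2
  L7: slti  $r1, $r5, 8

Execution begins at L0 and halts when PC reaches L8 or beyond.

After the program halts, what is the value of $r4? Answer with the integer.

  step pc=0: add  $r2, $r4, $r2  regs=(0,0,14,13,7,2)
  step pc=1: xori  $r4, $r2, 2  regs=(0,0,14,13,12,2)
  step pc=2: xori  $r2, $r5, 13  regs=(0,0,15,13,12,2)
  step pc=3: bne  $r4, $r2, L8  cond=T  regs=(0,0,15,13,12,2)
  step pc=4: slt  $r4, $r1, $r0  regs=(0,0,15,13,0,2)

0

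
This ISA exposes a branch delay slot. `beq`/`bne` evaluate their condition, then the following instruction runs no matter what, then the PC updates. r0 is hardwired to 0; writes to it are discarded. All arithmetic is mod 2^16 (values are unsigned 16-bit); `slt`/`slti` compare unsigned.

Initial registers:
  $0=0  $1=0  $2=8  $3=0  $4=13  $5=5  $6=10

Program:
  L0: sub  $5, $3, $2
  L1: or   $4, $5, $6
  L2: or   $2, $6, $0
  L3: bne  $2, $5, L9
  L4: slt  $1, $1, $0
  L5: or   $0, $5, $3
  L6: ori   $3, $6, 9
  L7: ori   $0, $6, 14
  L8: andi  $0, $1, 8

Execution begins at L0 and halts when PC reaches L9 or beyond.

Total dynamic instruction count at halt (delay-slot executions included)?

[0] sub  $5, $3, $2  →  {$0:0, $1:0, $2:8, $3:0, $4:13, $5:65528, $6:10}
[1] or   $4, $5, $6  →  {$0:0, $1:0, $2:8, $3:0, $4:65530, $5:65528, $6:10}
[2] or   $2, $6, $0  →  {$0:0, $1:0, $2:10, $3:0, $4:65530, $5:65528, $6:10}
[3] bne  $2, $5, L9  →  {$0:0, $1:0, $2:10, $3:0, $4:65530, $5:65528, $6:10}  ⟨branch taken⟩
[4] slt  $1, $1, $0  →  {$0:0, $1:0, $2:10, $3:0, $4:65530, $5:65528, $6:10}

5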